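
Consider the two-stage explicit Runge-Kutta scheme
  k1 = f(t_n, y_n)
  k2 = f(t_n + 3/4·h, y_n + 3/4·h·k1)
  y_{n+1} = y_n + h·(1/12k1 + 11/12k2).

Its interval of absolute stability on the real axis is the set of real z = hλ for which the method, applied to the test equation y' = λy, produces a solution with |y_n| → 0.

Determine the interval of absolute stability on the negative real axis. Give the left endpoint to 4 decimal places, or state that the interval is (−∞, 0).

z∈(-1.4545,0).

With y'=λy (z=hλ):
  k1=λy_n ⇒ h·k1=z·y_n;  k2=λ(1+3/4z)y_n ⇒ h·k2=z(1+3/4z)y_n
  y_{n+1}/y_n = 1 + 1/12z + 11/12z(1+3/4z) = 1 + z + 11/16z²
  R(z) = 1 + z + 11/16z².

Solve |R(x)|<1 on ℝ⁻.
x=-0.79: |R|=0.6391
R=1: x+11/16x²=0 ⇒ x=−16/11=-1.4545; min R=1−1/(4·11/16)=0.6364>−1
Confirm numerically:
  x=-1.368: |R|=0.91860 <1
  x=-1.339: |R|=0.89363 <1
  x=-1.134: |R|=0.75009 <1
  x=-1.022: |R|=0.69608 <1
  x=-1.864: |R|=1.52472 >1
  x=-1.692: |R|=1.27622 >1
  x=-1.475: |R|=1.02074 >1
Interval (-1.4545, 0).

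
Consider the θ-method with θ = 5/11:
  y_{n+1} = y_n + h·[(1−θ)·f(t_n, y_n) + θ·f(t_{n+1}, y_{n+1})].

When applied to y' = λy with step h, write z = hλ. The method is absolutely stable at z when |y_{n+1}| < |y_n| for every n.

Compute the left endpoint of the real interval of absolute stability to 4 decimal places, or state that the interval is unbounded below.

Test eqn y'=λy, z=hλ:
  y_{n+1} = y_n + z·[6/11·y_n + 5/11·y_{n+1}] ⇒ (1 − 5/11z)y_{n+1} = (1 + 6/11z)y_n
  so R(z) = (1 + 6/11z)/(1 − 5/11z).

Solve |R(x)|<1 on ℝ⁻.
x=-0.96: |R|=0.3316
R=−1: 1+6/11x = −1+5/11x ⇒ -1/11x=2 ⇒ x=2/(-1/11)=-22.0000
Confirm numerically:
  x=-21.587: |R|=0.99653 <1
  x=-20.686: |R|=0.98852 <1
  x=-8.996: |R|=0.76770 <1
  x=-22.539: |R|=1.00436 >1
  x=-22.275: |R|=1.00225 >1
Interval (-22.0000, 0).

z* = -22.0000.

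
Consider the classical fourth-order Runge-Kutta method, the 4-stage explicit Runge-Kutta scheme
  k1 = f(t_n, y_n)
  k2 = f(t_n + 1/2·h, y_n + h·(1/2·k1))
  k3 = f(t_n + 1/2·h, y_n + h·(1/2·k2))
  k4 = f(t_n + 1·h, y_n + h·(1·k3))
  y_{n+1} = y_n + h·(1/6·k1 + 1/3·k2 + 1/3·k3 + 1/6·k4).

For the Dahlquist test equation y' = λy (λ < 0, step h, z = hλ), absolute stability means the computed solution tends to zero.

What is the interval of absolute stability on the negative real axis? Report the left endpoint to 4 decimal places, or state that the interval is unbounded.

On y'=λy, z=hλ:
  order 4, 4-stage ⇒ R(z)=1+z+z^2/2+z^3/6+z^4/24
  (e.g. R(-0.96)=0.38873, |R|=0.38873)

Find x<0 with |R(x)|<1.
x=-0.96: |R|=0.3887
|R(-1.53)|=0.2718 |R(-1.14)|=0.3332 |R(-0.73)|=0.4834
Bisect:
  x_lo=-3.3764 |R|=2.3236  x_hi=-0.0663 |R|=0.9358
  mid=-1.72137 |R|=0.27592 →hi
  mid=-2.54890 |R|=0.69829 →hi
  mid=-2.96267 |R|=1.30206 →lo
  mid=-2.75578 |R|=0.95641 →hi
  mid=-2.85922 |R|=1.11731 →lo
  mid=-2.80750 |R|=1.03401 →lo
  mid=-2.78164 |R|=0.99451 →hi
  mid=-2.79457 |R|=1.01408 →lo
  mid=-2.78811 |R|=1.00425 →lo
  ...
  [-2.78548,-2.78528] ⇒ x*=-2.7853
Interval (-2.7853, 0).

(-2.7853, 0).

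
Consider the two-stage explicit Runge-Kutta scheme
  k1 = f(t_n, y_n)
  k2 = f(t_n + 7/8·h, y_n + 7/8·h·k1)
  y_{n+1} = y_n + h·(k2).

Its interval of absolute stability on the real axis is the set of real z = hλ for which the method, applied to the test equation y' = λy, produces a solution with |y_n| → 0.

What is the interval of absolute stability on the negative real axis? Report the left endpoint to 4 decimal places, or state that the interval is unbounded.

(-1.1429, 0).

With y'=λy (z=hλ):
  k1=λy_n ⇒ h·k1=z·y_n;  k2=λ(1+7/8z)y_n ⇒ h·k2=z(1+7/8z)y_n
  y_{n+1}/y_n = 1 + z(1+7/8z) = 1 + z + 7/8z²
  so R(z) = 1 + z + 7/8z².

Boundary: |R(x)|=1, x<0.
x=-1.56: |R|=1.5694
R=1: x+7/8x²=0 ⇒ x=−8/7=-1.1429; min R=1−1/(4·7/8)=0.7143>−1
Confirm numerically:
  x=-1.069: |R|=0.93092 <1
  x=-1.030: |R|=0.89829 <1
  x=-0.830: |R|=0.77279 <1
  x=-0.679: |R|=0.72441 <1
  x=-1.599: |R|=1.63820 >1
  x=-1.229: |R|=1.09264 >1
  x=-1.216: |R|=1.07782 >1
Interval (-1.1429, 0).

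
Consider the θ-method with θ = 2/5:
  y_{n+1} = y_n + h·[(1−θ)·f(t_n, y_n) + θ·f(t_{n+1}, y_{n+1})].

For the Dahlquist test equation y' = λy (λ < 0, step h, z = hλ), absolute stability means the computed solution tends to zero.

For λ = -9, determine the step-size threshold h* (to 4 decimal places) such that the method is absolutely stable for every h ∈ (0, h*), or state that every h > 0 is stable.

Test eqn y'=λy, z=hλ:
  y_{n+1} = y_n + z·[3/5·y_n + 2/5·y_{n+1}] ⇒ (1 − 2/5z)y_{n+1} = (1 + 3/5z)y_n
  so R(z) = (1 + 3/5z)/(1 − 2/5z).

Solve |R(x)|<1 on ℝ⁻.
x=-1.57: |R|=0.0356
R=−1: 1+3/5x = −1+2/5x ⇒ -1/5x=2 ⇒ x=2/(-1/5)=-10.0000
Confirm numerically:
  x=-9.256: |R|=0.96836 <1
  x=-9.145: |R|=0.96329 <1
  x=-5.925: |R|=0.75816 <1
  x=-4.170: |R|=0.56297 <1
  x=-10.412: |R|=1.01595 >1
  x=-10.293: |R|=1.01145 >1
Stable set (-10.0000, 0).

(-10.0000,0); λ=-9 ⇒ h* = (10)/9 = 1.1111.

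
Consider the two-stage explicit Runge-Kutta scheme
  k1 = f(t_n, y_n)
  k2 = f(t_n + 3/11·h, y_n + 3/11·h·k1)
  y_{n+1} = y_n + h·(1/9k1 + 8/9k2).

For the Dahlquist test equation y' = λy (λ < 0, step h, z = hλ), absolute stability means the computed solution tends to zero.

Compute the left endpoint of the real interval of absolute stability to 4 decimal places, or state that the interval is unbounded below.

With y'=λy (z=hλ):
  k1=λy_n ⇒ h·k1=z·y_n;  k2=λ(1+3/11z)y_n ⇒ h·k2=z(1+3/11z)y_n
  y_{n+1}/y_n = 1 + 1/9z + 8/9z(1+3/11z) = 1 + z + 8/33z²
  so R(z) = 1 + z + 8/33z².

Find x<0 with |R(x)|<1.
x=-0.61: |R|=0.4802
R=1: x+8/33x²=0 ⇒ x=−33/8=-4.1250; min R=1−1/(4·8/33)=-0.0312>−1
Confirm numerically:
  x=-3.253: |R|=0.31234 <1
  x=-3.152: |R|=0.25651 <1
  x=-2.741: |R|=0.08035 <1
  x=-4.360: |R|=1.24839 >1
  x=-4.229: |R|=1.10662 >1
Interval (-4.1250, 0).

left endpoint -4.1250.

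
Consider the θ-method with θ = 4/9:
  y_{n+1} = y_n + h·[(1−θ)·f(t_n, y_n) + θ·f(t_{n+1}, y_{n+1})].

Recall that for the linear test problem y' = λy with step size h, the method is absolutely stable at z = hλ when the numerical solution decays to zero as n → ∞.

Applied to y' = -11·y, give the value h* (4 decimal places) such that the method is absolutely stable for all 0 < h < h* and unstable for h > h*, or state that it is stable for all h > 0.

(-18.0000,0); λ=-11 ⇒ h* = (18)/11 = 1.6364.

Test eqn y'=λy, z=hλ:
  y_{n+1} = y_n + z·[5/9·y_n + 4/9·y_{n+1}] ⇒ (1 − 4/9z)y_{n+1} = (1 + 5/9z)y_n
  so R(z) = (1 + 5/9z)/(1 − 4/9z).

Solve |R(x)|<1 on ℝ⁻.
x=-0.67: |R|=0.4837
R=−1: 1+5/9x = −1+4/9x ⇒ -1/9x=2 ⇒ x=2/(-1/9)=-18.0000
Confirm numerically:
  x=-13.859: |R|=0.93573 <1
  x=-13.110: |R|=0.92041 <1
  x=-11.429: |R|=0.87991 <1
  x=-8.315: |R|=0.77082 <1
  x=-18.110: |R|=1.00135 >1
  x=-18.059: |R|=1.00073 >1
Stable set (-18.0000, 0).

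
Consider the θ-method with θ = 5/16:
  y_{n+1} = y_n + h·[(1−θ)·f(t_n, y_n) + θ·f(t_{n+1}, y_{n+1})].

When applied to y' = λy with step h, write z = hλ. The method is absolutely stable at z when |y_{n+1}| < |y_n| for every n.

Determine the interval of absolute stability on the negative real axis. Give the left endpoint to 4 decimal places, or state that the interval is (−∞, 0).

Test eqn y'=λy, z=hλ:
  y_{n+1} = y_n + z·[11/16·y_n + 5/16·y_{n+1}] ⇒ (1 − 5/16z)y_{n+1} = (1 + 11/16z)y_n
  R(z) = (1 + 11/16z)/(1 − 5/16z).

Solve |R(x)|<1 on ℝ⁻.
x=-1.32: |R|=0.0655
R=−1: 1+11/16x = −1+5/16x ⇒ -3/8x=2 ⇒ x=2/(-3/8)=-5.3333
Confirm numerically:
  x=-2.866: |R|=0.51190 <1
  x=-2.795: |R|=0.49191 <1
  x=-2.751: |R|=0.47928 <1
  x=-5.885: |R|=1.07287 >1
  x=-5.663: |R|=1.04463 >1
  x=-5.627: |R|=1.03992 >1
Stable set (-5.3333, 0).

z∈(-5.3333,0).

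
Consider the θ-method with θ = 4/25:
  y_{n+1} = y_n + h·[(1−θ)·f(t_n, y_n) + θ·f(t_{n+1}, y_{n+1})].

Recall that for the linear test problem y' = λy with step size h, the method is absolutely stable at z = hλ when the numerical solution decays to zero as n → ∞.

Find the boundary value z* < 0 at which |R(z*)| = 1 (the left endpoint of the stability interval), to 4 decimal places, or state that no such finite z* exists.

left endpoint -2.9412.

Set f=λy, z=hλ:
  y_{n+1} = y_n + z·[21/25·y_n + 4/25·y_{n+1}] ⇒ (1 − 4/25z)y_{n+1} = (1 + 21/25z)y_n
  ⇒ R(z) = (1 + 21/25z)/(1 − 4/25z).

Boundary: |R(x)|=1, x<0.
x=-0.45: |R|=0.5802
R=−1: 1+21/25x = −1+4/25x ⇒ -17/25x=2 ⇒ x=2/(-17/25)=-2.9412
Confirm numerically:
  x=-2.863: |R|=0.96354 <1
  x=-2.810: |R|=0.93847 <1
  x=-2.623: |R|=0.84760 <1
  x=-2.557: |R|=0.81461 <1
  x=-3.156: |R|=1.09707 >1
  x=-3.088: |R|=1.06682 >1
Stable set (-2.9412, 0).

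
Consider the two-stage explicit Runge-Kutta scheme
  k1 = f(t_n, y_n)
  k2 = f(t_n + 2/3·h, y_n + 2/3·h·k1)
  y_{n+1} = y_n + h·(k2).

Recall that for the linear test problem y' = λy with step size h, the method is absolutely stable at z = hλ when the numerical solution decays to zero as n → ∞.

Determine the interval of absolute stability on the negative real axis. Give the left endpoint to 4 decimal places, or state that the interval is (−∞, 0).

z∈(-1.5000,0).

With y'=λy (z=hλ):
  k1=λy_n ⇒ h·k1=z·y_n;  k2=λ(1+2/3z)y_n ⇒ h·k2=z(1+2/3z)y_n
  y_{n+1}/y_n = 1 + z(1+2/3z) = 1 + z + 2/3z²
  Hence R(z) = 1 + z + 2/3z².

Solve |R(x)|<1 on ℝ⁻.
x=-1.4: |R|=0.9067
R=1: x+2/3x²=0 ⇒ x=−3/2=-1.5000; min R=1−1/(4·2/3)=0.6250>−1
Confirm numerically:
  x=-1.070: |R|=0.69327 <1
  x=-1.013: |R|=0.67111 <1
  x=-0.997: |R|=0.66567 <1
  x=-0.878: |R|=0.63592 <1
  x=-1.837: |R|=1.41271 >1
  x=-1.599: |R|=1.10553 >1
  x=-1.551: |R|=1.05273 >1
Interval (-1.5000, 0).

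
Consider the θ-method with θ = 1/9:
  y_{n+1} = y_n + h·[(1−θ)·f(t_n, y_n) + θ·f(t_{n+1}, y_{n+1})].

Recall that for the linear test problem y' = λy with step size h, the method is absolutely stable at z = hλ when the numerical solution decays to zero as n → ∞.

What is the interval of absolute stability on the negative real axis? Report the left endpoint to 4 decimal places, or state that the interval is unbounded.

(-2.5714, 0).

Set f=λy, z=hλ:
  y_{n+1} = y_n + z·[8/9·y_n + 1/9·y_{n+1}] ⇒ (1 − 1/9z)y_{n+1} = (1 + 8/9z)y_n
  Hence R(z) = (1 + 8/9z)/(1 − 1/9z).

Solve |R(x)|<1 on ℝ⁻.
x=-1.32: |R|=0.1512
R=−1: 1+8/9x = −1+1/9x ⇒ -7/9x=2 ⇒ x=2/(-7/9)=-2.5714
Confirm numerically:
  x=-2.061: |R|=0.67697 <1
  x=-1.570: |R|=0.33680 <1
  x=-1.329: |R|=0.15800 <1
  x=-2.862: |R|=1.17147 >1
  x=-2.842: |R|=1.15994 >1
So |R|<1 on (-2.5714, 0).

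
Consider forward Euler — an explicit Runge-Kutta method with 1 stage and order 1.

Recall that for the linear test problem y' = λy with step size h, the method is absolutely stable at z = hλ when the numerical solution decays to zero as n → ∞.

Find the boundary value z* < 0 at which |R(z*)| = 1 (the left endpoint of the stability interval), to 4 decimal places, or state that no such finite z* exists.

z* = -2.0000.

Test eqn y'=λy, z=hλ:
  order 1, 1-stage ⇒ R(z)=1+z
  (e.g. R(-0.77)=0.23000, |R|=0.23000)

Find x<0 with |R(x)|<1.
x=-0.77: |R|=0.2300
|R(-2.02)|=1.0200 |R(-1.68)|=0.6800 |R(-0.96)|=0.0400
Bisect:
  x_lo=-2.6844 |R|=1.6844  x_hi=-0.0896 |R|=0.9104
  mid=-1.38703 |R|=0.38703 →hi
  mid=-2.03572 |R|=1.03572 →lo
  mid=-1.71138 |R|=0.71138 →hi
  mid=-1.87355 |R|=0.87355 →hi
  mid=-1.95464 |R|=0.95464 →hi
  mid=-1.99518 |R|=0.99518 →hi
  mid=-2.01545 |R|=1.01545 →lo
  mid=-2.00532 |R|=1.00532 →lo
  ...
  [-2.00009,-1.99993] ⇒ x*=-2.0000
So |R|<1 on (-2.0000, 0).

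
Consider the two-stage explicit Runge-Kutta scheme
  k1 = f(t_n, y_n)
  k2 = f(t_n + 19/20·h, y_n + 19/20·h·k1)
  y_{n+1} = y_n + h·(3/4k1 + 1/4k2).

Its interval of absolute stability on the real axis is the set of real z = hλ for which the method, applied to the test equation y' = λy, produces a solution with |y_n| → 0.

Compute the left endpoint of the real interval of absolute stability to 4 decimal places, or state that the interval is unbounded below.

Test eqn y'=λy, z=hλ:
  k1=λy_n ⇒ h·k1=z·y_n;  k2=λ(1+19/20z)y_n ⇒ h·k2=z(1+19/20z)y_n
  y_{n+1}/y_n = 1 + 3/4z + 1/4z(1+19/20z) = 1 + z + 19/80z²
  ⇒ R(z) = 1 + z + 19/80z².

Need |R(x)|<1, x<0.
x=-0.91: |R|=0.2867
R=1: x+19/80x²=0 ⇒ x=−80/19=-4.2105; min R=1−1/(4·19/80)=-0.0526>−1
Confirm numerically:
  x=-4.102: |R|=0.89427 <1
  x=-2.352: |R|=0.03817 <1
  x=-1.800: |R|=0.03050 <1
  x=-4.735: |R|=1.58980 >1
  x=-4.609: |R|=1.43618 >1
Stable set (-4.2105, 0).

z* = -4.2105.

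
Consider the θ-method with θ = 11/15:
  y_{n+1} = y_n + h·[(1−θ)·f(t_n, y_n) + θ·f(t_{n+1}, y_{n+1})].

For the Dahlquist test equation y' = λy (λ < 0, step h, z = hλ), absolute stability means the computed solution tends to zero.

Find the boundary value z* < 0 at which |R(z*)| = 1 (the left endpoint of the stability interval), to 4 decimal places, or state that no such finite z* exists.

On y'=λy, z=hλ:
  y_{n+1} = y_n + z·[4/15·y_n + 11/15·y_{n+1}] ⇒ (1 − 11/15z)y_{n+1} = (1 + 4/15z)y_n
  ⇒ R(z) = (1 + 4/15z)/(1 − 11/15z).

Find x<0 with |R(x)|<1.
x=-1.23: |R|=0.3533
x=-2: |R|=0.1892
x=-10: |R|=0.2000
x=-100: |R|=0.3453
θ=11/15≥1/2 ⇒ |1+4/15x|<|1−11/15x| ∀x<0 ⇒ unbounded interval.

unbounded; (−∞, 0).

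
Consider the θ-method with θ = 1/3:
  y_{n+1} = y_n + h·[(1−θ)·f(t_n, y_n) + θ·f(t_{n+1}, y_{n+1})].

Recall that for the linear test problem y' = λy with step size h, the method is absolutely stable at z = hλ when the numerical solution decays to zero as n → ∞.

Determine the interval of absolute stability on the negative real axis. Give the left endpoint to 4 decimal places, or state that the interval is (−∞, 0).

With y'=λy (z=hλ):
  y_{n+1} = y_n + z·[2/3·y_n + 1/3·y_{n+1}] ⇒ (1 − 1/3z)y_{n+1} = (1 + 2/3z)y_n
  so R(z) = (1 + 2/3z)/(1 − 1/3z).

Boundary: |R(x)|=1, x<0.
x=-0.39: |R|=0.6549
R=−1: 1+2/3x = −1+1/3x ⇒ -1/3x=2 ⇒ x=2/(-1/3)=-6.0000
Confirm numerically:
  x=-5.309: |R|=0.91684 <1
  x=-4.141: |R|=0.73967 <1
  x=-3.314: |R|=0.57460 <1
  x=-6.477: |R|=1.05033 >1
  x=-6.272: |R|=1.02934 >1
  x=-6.218: |R|=1.02365 >1
So |R|<1 on (-6.0000, 0).

z∈(-6.0000,0).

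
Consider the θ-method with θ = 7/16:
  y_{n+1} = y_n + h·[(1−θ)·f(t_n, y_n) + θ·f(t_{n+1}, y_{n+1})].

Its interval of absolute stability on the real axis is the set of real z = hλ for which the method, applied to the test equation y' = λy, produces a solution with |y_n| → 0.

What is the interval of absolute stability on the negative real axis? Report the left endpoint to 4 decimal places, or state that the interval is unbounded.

(-16.0000, 0).

On y'=λy, z=hλ:
  y_{n+1} = y_n + z·[9/16·y_n + 7/16·y_{n+1}] ⇒ (1 − 7/16z)y_{n+1} = (1 + 9/16z)y_n
  ⇒ R(z) = (1 + 9/16z)/(1 − 7/16z).

Find x<0 with |R(x)|<1.
x=-1.53: |R|=0.0835
R=−1: 1+9/16x = −1+7/16x ⇒ -1/8x=2 ⇒ x=2/(-1/8)=-16.0000
Confirm numerically:
  x=-14.449: |R|=0.97352 <1
  x=-13.964: |R|=0.96420 <1
  x=-13.516: |R|=0.95509 <1
  x=-16.373: |R|=1.00571 >1
  x=-16.271: |R|=1.00417 >1
Interval (-16.0000, 0).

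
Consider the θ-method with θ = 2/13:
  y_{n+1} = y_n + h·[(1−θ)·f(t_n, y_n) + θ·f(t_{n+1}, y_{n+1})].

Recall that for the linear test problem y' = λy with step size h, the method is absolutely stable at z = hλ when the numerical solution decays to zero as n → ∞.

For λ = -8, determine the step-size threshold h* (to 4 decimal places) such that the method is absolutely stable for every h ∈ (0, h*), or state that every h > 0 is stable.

(-2.8889,0); λ=-8 ⇒ h* = (26/9)/8 = 0.3611.

Set f=λy, z=hλ:
  y_{n+1} = y_n + z·[11/13·y_n + 2/13·y_{n+1}] ⇒ (1 − 2/13z)y_{n+1} = (1 + 11/13z)y_n
  Hence R(z) = (1 + 11/13z)/(1 − 2/13z).

Solve |R(x)|<1 on ℝ⁻.
x=-0.89: |R|=0.2172
R=−1: 1+11/13x = −1+2/13x ⇒ -9/13x=2 ⇒ x=2/(-9/13)=-2.8889
Confirm numerically:
  x=-2.535: |R|=0.82374 <1
  x=-2.318: |R|=0.70866 <1
  x=-1.281: |R|=0.07011 <1
  x=-3.477: |R|=1.26526 >1
  x=-3.184: |R|=1.13713 >1
So |R|<1 on (-2.8889, 0).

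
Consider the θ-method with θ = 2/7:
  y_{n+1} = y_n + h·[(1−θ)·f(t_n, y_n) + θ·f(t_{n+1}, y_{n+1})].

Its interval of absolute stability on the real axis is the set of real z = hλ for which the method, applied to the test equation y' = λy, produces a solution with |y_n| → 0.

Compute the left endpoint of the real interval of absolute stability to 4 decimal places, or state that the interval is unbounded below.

On y'=λy, z=hλ:
  y_{n+1} = y_n + z·[5/7·y_n + 2/7·y_{n+1}] ⇒ (1 − 2/7z)y_{n+1} = (1 + 5/7z)y_n
  ⇒ R(z) = (1 + 5/7z)/(1 − 2/7z).

Solve |R(x)|<1 on ℝ⁻.
x=-0.5: |R|=0.5625
R=−1: 1+5/7x = −1+2/7x ⇒ -3/7x=2 ⇒ x=2/(-3/7)=-4.6667
Confirm numerically:
  x=-4.408: |R|=0.95094 <1
  x=-3.338: |R|=0.70854 <1
  x=-2.936: |R|=0.59664 <1
  x=-2.770: |R|=0.54625 <1
  x=-5.233: |R|=1.09727 >1
  x=-5.186: |R|=1.08968 >1
  x=-4.845: |R|=1.03206 >1
Stable set (-4.6667, 0).

left endpoint -4.6667.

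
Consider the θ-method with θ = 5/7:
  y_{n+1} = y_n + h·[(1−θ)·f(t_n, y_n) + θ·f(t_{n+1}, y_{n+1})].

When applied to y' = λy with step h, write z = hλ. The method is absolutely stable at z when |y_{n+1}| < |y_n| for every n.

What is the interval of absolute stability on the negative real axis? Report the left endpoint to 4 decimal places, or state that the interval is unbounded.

unbounded; (−∞, 0).

Set f=λy, z=hλ:
  y_{n+1} = y_n + z·[2/7·y_n + 5/7·y_{n+1}] ⇒ (1 − 5/7z)y_{n+1} = (1 + 2/7z)y_n
  ⇒ R(z) = (1 + 2/7z)/(1 − 5/7z).

Solve |R(x)|<1 on ℝ⁻.
x=-0.65: |R|=0.5561
x=-2: |R|=0.1765
x=-10: |R|=0.2281
x=-100: |R|=0.3807
θ=5/7≥1/2 ⇒ |1+2/7x|<|1−5/7x| ∀x<0 ⇒ unbounded interval.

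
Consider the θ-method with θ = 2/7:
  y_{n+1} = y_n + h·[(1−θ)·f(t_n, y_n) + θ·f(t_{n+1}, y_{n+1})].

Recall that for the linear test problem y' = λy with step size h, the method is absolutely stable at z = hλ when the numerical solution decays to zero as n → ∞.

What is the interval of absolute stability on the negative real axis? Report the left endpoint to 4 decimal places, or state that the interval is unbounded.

On y'=λy, z=hλ:
  y_{n+1} = y_n + z·[5/7·y_n + 2/7·y_{n+1}] ⇒ (1 − 2/7z)y_{n+1} = (1 + 5/7z)y_n
  Hence R(z) = (1 + 5/7z)/(1 − 2/7z).

Boundary: |R(x)|=1, x<0.
x=-1.64: |R|=0.1167
R=−1: 1+5/7x = −1+2/7x ⇒ -3/7x=2 ⇒ x=2/(-3/7)=-4.6667
Confirm numerically:
  x=-3.915: |R|=0.84794 <1
  x=-3.527: |R|=0.75672 <1
  x=-3.163: |R|=0.66149 <1
  x=-5.135: |R|=1.08135 >1
  x=-4.741: |R|=1.01353 >1
So |R|<1 on (-4.6667, 0).

(-4.6667, 0).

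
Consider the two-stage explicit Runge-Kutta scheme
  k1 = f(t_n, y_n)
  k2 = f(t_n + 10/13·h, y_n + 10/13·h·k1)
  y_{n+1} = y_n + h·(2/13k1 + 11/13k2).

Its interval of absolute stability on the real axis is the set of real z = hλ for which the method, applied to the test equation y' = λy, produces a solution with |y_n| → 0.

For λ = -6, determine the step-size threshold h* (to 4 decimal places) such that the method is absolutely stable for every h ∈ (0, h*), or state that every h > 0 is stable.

Set f=λy, z=hλ:
  k1=λy_n ⇒ h·k1=z·y_n;  k2=λ(1+10/13z)y_n ⇒ h·k2=z(1+10/13z)y_n
  y_{n+1}/y_n = 1 + 2/13z + 11/13z(1+10/13z) = 1 + z + 110/169z²
  so R(z) = 1 + z + 110/169z².

Find x<0 with |R(x)|<1.
x=-0.37: |R|=0.7191
R=1: x+110/169x²=0 ⇒ x=−169/110=-1.5364; min R=1−1/(4·110/169)=0.6159>−1
Confirm numerically:
  x=-1.481: |R|=0.94663 <1
  x=-1.422: |R|=0.89415 <1
  x=-1.334: |R|=0.82429 <1
  x=-0.687: |R|=0.62020 <1
  x=-1.785: |R|=1.28887 >1
  x=-1.727: |R|=1.21429 >1
Interval (-1.5364, 0).

(-1.5364,0); λ=-6 ⇒ h* = (169/110)/6 = 0.2561.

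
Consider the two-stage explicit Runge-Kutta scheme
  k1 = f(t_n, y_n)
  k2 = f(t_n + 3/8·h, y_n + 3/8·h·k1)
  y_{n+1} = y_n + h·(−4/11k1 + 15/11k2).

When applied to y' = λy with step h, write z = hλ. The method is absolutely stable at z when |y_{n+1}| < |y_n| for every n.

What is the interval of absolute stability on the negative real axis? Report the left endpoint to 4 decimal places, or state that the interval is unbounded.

Set f=λy, z=hλ:
  k1=λy_n ⇒ h·k1=z·y_n;  k2=λ(1+3/8z)y_n ⇒ h·k2=z(1+3/8z)y_n
  y_{n+1}/y_n = 1 − 4/11z + 15/11z(1+3/8z) = 1 + z + 45/88z²
  ⇒ R(z) = 1 + z + 45/88z².

Boundary: |R(x)|=1, x<0.
x=-1.32: |R|=0.5710
R=1: x+45/88x²=0 ⇒ x=−88/45=-1.9556; min R=1−1/(4·45/88)=0.5111>−1
Confirm numerically:
  x=-1.174: |R|=0.53080 <1
  x=-0.925: |R|=0.51254 <1
  x=-0.870: |R|=0.51705 <1
  x=-2.129: |R|=1.18883 >1
  x=-2.086: |R|=1.13915 >1
  x=-2.054: |R|=1.10340 >1
So |R|<1 on (-1.9556, 0).

z∈(-1.9556,0).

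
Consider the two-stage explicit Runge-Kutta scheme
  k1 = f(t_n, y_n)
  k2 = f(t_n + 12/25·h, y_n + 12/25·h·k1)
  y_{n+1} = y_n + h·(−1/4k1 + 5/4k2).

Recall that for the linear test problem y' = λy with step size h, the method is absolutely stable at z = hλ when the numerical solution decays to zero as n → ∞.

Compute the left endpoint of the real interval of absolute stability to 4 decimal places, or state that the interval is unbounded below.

z* = -1.6667.

With y'=λy (z=hλ):
  k1=λy_n ⇒ h·k1=z·y_n;  k2=λ(1+12/25z)y_n ⇒ h·k2=z(1+12/25z)y_n
  y_{n+1}/y_n = 1 − 1/4z + 5/4z(1+12/25z) = 1 + z + 3/5z²
  R(z) = 1 + z + 3/5z².

Boundary: |R(x)|=1, x<0.
x=-1.79: |R|=1.1325
R=1: x+3/5x²=0 ⇒ x=−5/3=-1.6667; min R=1−1/(4·3/5)=0.5833>−1
Confirm numerically:
  x=-1.234: |R|=0.67965 <1
  x=-1.210: |R|=0.66846 <1
  x=-1.169: |R|=0.65094 <1
  x=-2.151: |R|=1.62508 >1
  x=-1.957: |R|=1.34091 >1
  x=-1.706: |R|=1.04026 >1
Stable set (-1.6667, 0).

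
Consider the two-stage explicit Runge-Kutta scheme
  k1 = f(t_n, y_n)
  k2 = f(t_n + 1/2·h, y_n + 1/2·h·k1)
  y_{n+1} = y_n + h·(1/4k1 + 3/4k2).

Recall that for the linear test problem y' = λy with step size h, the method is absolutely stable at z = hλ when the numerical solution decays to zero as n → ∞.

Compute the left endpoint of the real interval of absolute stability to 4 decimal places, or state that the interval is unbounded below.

z* = -2.6667.

Set f=λy, z=hλ:
  k1=λy_n ⇒ h·k1=z·y_n;  k2=λ(1+1/2z)y_n ⇒ h·k2=z(1+1/2z)y_n
  y_{n+1}/y_n = 1 + 1/4z + 3/4z(1+1/2z) = 1 + z + 3/8z²
  Hence R(z) = 1 + z + 3/8z².

Find x<0 with |R(x)|<1.
x=-0.89: |R|=0.4070
R=1: x+3/8x²=0 ⇒ x=−8/3=-2.6667; min R=1−1/(4·3/8)=0.3333>−1
Confirm numerically:
  x=-2.228: |R|=0.63349 <1
  x=-2.002: |R|=0.50100 <1
  x=-1.953: |R|=0.47733 <1
  x=-1.155: |R|=0.34526 <1
  x=-3.184: |R|=1.61770 >1
  x=-2.995: |R|=1.36876 >1
Interval (-2.6667, 0).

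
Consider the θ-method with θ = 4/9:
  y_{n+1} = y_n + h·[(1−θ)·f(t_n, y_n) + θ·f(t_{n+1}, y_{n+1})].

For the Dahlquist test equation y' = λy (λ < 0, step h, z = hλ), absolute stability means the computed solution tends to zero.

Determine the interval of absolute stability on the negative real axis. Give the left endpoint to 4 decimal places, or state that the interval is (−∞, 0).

With y'=λy (z=hλ):
  y_{n+1} = y_n + z·[5/9·y_n + 4/9·y_{n+1}] ⇒ (1 − 4/9z)y_{n+1} = (1 + 5/9z)y_n
  Hence R(z) = (1 + 5/9z)/(1 − 4/9z).

Solve |R(x)|<1 on ℝ⁻.
x=-0.6: |R|=0.5263
R=−1: 1+5/9x = −1+4/9x ⇒ -1/9x=2 ⇒ x=2/(-1/9)=-18.0000
Confirm numerically:
  x=-16.777: |R|=0.98393 <1
  x=-13.991: |R|=0.93829 <1
  x=-8.492: |R|=0.77872 <1
  x=-18.457: |R|=1.00552 >1
  x=-18.310: |R|=1.00377 >1
  x=-18.217: |R|=1.00265 >1
Interval (-18.0000, 0).

z∈(-18.0000,0).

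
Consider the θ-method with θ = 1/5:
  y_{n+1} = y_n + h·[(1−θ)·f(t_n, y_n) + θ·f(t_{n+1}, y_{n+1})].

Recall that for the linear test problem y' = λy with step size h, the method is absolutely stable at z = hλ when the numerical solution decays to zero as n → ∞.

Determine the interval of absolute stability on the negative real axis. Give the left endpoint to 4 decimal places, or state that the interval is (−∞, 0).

Test eqn y'=λy, z=hλ:
  y_{n+1} = y_n + z·[4/5·y_n + 1/5·y_{n+1}] ⇒ (1 − 1/5z)y_{n+1} = (1 + 4/5z)y_n
  Hence R(z) = (1 + 4/5z)/(1 − 1/5z).

Need |R(x)|<1, x<0.
x=-1.05: |R|=0.1322
R=−1: 1+4/5x = −1+1/5x ⇒ -3/5x=2 ⇒ x=2/(-3/5)=-3.3333
Confirm numerically:
  x=-2.841: |R|=0.81163 <1
  x=-1.654: |R|=0.24286 <1
  x=-1.441: |R|=0.11862 <1
  x=-3.875: |R|=1.18310 >1
  x=-3.367: |R|=1.01207 >1
So |R|<1 on (-3.3333, 0).

(-3.3333, 0).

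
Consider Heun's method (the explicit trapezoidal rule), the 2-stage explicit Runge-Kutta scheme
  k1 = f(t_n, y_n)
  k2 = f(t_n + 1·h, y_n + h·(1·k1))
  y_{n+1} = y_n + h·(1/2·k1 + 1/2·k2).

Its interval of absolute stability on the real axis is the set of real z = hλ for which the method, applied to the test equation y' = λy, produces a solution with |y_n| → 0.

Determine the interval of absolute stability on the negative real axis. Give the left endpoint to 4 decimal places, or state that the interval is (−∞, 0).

(-2.0000, 0).

Test eqn y'=λy, z=hλ:
  order 2, 2-stage ⇒ R(z)=1+z+z^2/2
  (e.g. R(-0.84)=0.51280, |R|=0.51280)

Find x<0 with |R(x)|<1.
x=-0.84: |R|=0.5128
|R(-1.49)|=0.6200 |R(-1.11)|=0.5060 |R(-0.76)|=0.5288
Bisect:
  x_lo=-2.7880 |R|=2.0984  x_hi=-0.2430 |R|=0.7865
  mid=-1.51549 |R|=0.63286 →hi
  mid=-2.15172 |R|=1.16323 →lo
  mid=-1.83361 |R|=0.84745 →hi
  mid=-1.99266 |R|=0.99269 →hi
  mid=-2.07219 |R|=1.07480 →lo
  mid=-2.03243 |R|=1.03296 →lo
  mid=-2.01255 |R|=1.01263 →lo
  mid=-2.00261 |R|=1.00261 →lo
  ...
  [-2.00012,-1.99997] ⇒ x*=-2.0000
Interval (-2.0000, 0).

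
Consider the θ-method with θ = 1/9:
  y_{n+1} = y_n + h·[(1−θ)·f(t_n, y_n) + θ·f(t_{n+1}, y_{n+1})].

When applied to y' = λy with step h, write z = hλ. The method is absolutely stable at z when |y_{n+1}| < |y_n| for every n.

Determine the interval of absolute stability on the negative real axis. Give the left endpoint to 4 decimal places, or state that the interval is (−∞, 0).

(-2.5714, 0).

Test eqn y'=λy, z=hλ:
  y_{n+1} = y_n + z·[8/9·y_n + 1/9·y_{n+1}] ⇒ (1 − 1/9z)y_{n+1} = (1 + 8/9z)y_n
  so R(z) = (1 + 8/9z)/(1 − 1/9z).

Need |R(x)|<1, x<0.
x=-1.32: |R|=0.1512
R=−1: 1+8/9x = −1+1/9x ⇒ -7/9x=2 ⇒ x=2/(-7/9)=-2.5714
Confirm numerically:
  x=-2.284: |R|=0.82169 <1
  x=-1.809: |R|=0.50624 <1
  x=-1.374: |R|=0.19202 <1
  x=-2.892: |R|=1.18870 >1
  x=-2.793: |R|=1.13152 >1
Stable set (-2.5714, 0).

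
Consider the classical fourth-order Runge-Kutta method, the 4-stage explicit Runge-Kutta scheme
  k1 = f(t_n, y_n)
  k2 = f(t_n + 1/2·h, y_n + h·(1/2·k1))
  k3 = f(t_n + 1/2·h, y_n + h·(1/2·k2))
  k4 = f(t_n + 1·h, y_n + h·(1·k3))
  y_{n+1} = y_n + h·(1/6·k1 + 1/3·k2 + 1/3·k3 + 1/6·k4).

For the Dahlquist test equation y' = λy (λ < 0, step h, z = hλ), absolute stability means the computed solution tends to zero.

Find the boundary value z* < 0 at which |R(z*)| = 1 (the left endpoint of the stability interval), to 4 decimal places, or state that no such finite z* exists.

z* = -2.7853.

Test eqn y'=λy, z=hλ:
  order 4, 4-stage ⇒ R(z)=1+z+z^2/2+z^3/6+z^4/24
  (e.g. R(-1.1)=0.34417, |R|=0.34417)

Solve |R(x)|<1 on ℝ⁻.
x=-1.1: |R|=0.3442
|R(-1.75)|=0.2788 |R(-1.68)|=0.2728 |R(-0.6)|=0.5494
Bisect:
  x_lo=-3.2259 |R|=1.8945  x_hi=-0.3564 |R|=0.7003
  mid=-1.79113 |R|=0.28408 →hi
  mid=-2.50852 |R|=0.65684 →hi
  mid=-2.86721 |R|=1.13069 →lo
  mid=-2.68786 |R|=0.86277 →hi
  mid=-2.77754 |R|=0.98837 →hi
  mid=-2.82237 |R|=1.05736 →lo
  mid=-2.79995 |R|=1.02233 →lo
  mid=-2.78875 |R|=1.00522 →lo
  mid=-2.78314 |R|=0.99676 →hi
  mid=-2.78594 |R|=1.00098 →lo
  ...
  [-2.78542,-2.78524] ⇒ x*=-2.7853
Interval (-2.7853, 0).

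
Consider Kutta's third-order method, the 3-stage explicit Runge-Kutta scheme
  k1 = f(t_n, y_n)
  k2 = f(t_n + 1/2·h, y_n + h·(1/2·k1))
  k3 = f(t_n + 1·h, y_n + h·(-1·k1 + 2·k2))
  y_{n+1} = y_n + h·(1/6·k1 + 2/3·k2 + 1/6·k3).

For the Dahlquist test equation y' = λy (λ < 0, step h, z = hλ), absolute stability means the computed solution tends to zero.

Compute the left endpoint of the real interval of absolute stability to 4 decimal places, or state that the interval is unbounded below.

Test eqn y'=λy, z=hλ:
  order 3, 3-stage ⇒ R(z)=1+z+z^2/2+z^3/6
  (e.g. R(-1.35)=0.15119, |R|=0.15119)

Boundary: |R(x)|=1, x<0.
x=-1.35: |R|=0.1512
|R(-2.01)|=0.3434 |R(-1.91)|=0.2473 |R(-1.56)|=0.0241
Bisect:
  x_lo=-2.8947 |R|=1.7476  x_hi=-0.2970 |R|=0.7427
  mid=-1.59585 |R|=0.00015 →hi
  mid=-2.24525 |R|=0.61112 →hi
  mid=-2.56996 |R|=1.09657 →lo
  mid=-2.40761 |R|=0.83530 →hi
  mid=-2.48878 |R|=0.96103 →hi
  mid=-2.52937 |R|=1.02754 →lo
  mid=-2.50908 |R|=0.99398 →hi
  mid=-2.51922 |R|=1.01068 →lo
  mid=-2.51415 |R|=1.00231 →lo
  mid=-2.51161 |R|=0.99814 →hi
  ...
  [-2.51288,-2.51272] ⇒ x*=-2.5127
So |R|<1 on (-2.5127, 0).

z* = -2.5127.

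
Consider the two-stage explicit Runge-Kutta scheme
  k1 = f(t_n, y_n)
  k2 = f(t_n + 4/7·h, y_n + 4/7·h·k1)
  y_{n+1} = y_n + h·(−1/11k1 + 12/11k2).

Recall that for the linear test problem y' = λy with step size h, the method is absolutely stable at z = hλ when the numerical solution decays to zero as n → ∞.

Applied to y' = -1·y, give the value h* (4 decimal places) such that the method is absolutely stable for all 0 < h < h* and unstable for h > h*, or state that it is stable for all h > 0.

Test eqn y'=λy, z=hλ:
  k1=λy_n ⇒ h·k1=z·y_n;  k2=λ(1+4/7z)y_n ⇒ h·k2=z(1+4/7z)y_n
  y_{n+1}/y_n = 1 − 1/11z + 12/11z(1+4/7z) = 1 + z + 48/77z²
  so R(z) = 1 + z + 48/77z².

Find x<0 with |R(x)|<1.
x=-0.33: |R|=0.7379
R=1: x+48/77x²=0 ⇒ x=−77/48=-1.6042; min R=1−1/(4·48/77)=0.5990>−1
Confirm numerically:
  x=-1.418: |R|=0.83544 <1
  x=-1.348: |R|=0.78474 <1
  x=-1.116: |R|=0.66039 <1
  x=-1.708: |R|=1.11055 >1
  x=-1.635: |R|=1.03143 >1
Interval (-1.6042, 0).

(-1.6042,0); λ=-1 ⇒ h* = (77/48)/1 = 1.6042.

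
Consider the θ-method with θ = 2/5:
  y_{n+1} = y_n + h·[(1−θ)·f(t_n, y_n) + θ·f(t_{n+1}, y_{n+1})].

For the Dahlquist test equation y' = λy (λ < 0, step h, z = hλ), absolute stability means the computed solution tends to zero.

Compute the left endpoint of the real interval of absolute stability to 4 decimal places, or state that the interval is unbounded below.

Set f=λy, z=hλ:
  y_{n+1} = y_n + z·[3/5·y_n + 2/5·y_{n+1}] ⇒ (1 − 2/5z)y_{n+1} = (1 + 3/5z)y_n
  so R(z) = (1 + 3/5z)/(1 − 2/5z).

Boundary: |R(x)|=1, x<0.
x=-0.9: |R|=0.3382
R=−1: 1+3/5x = −1+2/5x ⇒ -1/5x=2 ⇒ x=2/(-1/5)=-10.0000
Confirm numerically:
  x=-9.898: |R|=0.99589 <1
  x=-8.093: |R|=0.90999 <1
  x=-6.924: |R|=0.83680 <1
  x=-5.183: |R|=0.68652 <1
  x=-10.547: |R|=1.02096 >1
  x=-10.399: |R|=1.01547 >1
  x=-10.235: |R|=1.00923 >1
Stable set (-10.0000, 0).

left endpoint -10.0000.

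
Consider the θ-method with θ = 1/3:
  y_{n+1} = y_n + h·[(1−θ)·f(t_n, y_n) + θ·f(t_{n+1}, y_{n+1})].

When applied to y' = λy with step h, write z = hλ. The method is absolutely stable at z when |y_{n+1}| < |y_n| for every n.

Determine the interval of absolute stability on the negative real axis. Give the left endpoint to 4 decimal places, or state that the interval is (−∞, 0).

(-6.0000, 0).

On y'=λy, z=hλ:
  y_{n+1} = y_n + z·[2/3·y_n + 1/3·y_{n+1}] ⇒ (1 − 1/3z)y_{n+1} = (1 + 2/3z)y_n
  so R(z) = (1 + 2/3z)/(1 − 1/3z).

Solve |R(x)|<1 on ℝ⁻.
x=-1.5: |R|=0.0000
R=−1: 1+2/3x = −1+1/3x ⇒ -1/3x=2 ⇒ x=2/(-1/3)=-6.0000
Confirm numerically:
  x=-5.455: |R|=0.93554 <1
  x=-4.897: |R|=0.86033 <1
  x=-4.766: |R|=0.84110 <1
  x=-6.278: |R|=1.02996 >1
  x=-6.048: |R|=1.00531 >1
Stable set (-6.0000, 0).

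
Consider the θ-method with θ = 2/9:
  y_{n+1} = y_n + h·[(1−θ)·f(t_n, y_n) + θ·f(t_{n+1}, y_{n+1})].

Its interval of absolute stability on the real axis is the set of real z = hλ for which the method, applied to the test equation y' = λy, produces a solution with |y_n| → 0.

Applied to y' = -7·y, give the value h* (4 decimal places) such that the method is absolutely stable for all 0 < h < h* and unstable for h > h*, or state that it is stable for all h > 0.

With y'=λy (z=hλ):
  y_{n+1} = y_n + z·[7/9·y_n + 2/9·y_{n+1}] ⇒ (1 − 2/9z)y_{n+1} = (1 + 7/9z)y_n
  ⇒ R(z) = (1 + 7/9z)/(1 − 2/9z).

Solve |R(x)|<1 on ℝ⁻.
x=-1.76: |R|=0.2652
R=−1: 1+7/9x = −1+2/9x ⇒ -5/9x=2 ⇒ x=2/(-5/9)=-3.6000
Confirm numerically:
  x=-3.295: |R|=0.90218 <1
  x=-2.939: |R|=0.77786 <1
  x=-2.812: |R|=0.73058 <1
  x=-4.119: |R|=1.15054 >1
  x=-4.027: |R|=1.12519 >1
Interval (-3.6000, 0).

(-3.6000,0); λ=-7 ⇒ h* = (18/5)/7 = 0.5143.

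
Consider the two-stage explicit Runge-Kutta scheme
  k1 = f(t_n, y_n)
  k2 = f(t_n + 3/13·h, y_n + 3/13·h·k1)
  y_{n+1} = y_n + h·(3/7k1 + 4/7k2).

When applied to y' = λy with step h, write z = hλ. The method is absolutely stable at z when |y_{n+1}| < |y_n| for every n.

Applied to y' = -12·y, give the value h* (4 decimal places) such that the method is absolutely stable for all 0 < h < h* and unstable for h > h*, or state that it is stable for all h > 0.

(-7.5833,0); λ=-12 ⇒ h* = (91/12)/12 = 0.6319.

Set f=λy, z=hλ:
  k1=λy_n ⇒ h·k1=z·y_n;  k2=λ(1+3/13z)y_n ⇒ h·k2=z(1+3/13z)y_n
  y_{n+1}/y_n = 1 + 3/7z + 4/7z(1+3/13z) = 1 + z + 12/91z²
  Hence R(z) = 1 + z + 12/91z².

Need |R(x)|<1, x<0.
x=-0.9: |R|=0.2068
R=1: x+12/91x²=0 ⇒ x=−91/12=-7.5833; min R=1−1/(4·12/91)=-0.8958>−1
Confirm numerically:
  x=-6.796: |R|=0.29441 <1
  x=-5.700: |R|=0.41560 <1
  x=-3.991: |R|=0.89059 <1
  x=-8.093: |R|=1.54392 >1
  x=-7.890: |R|=1.31907 >1
  x=-7.683: |R|=1.10098 >1
So |R|<1 on (-7.5833, 0).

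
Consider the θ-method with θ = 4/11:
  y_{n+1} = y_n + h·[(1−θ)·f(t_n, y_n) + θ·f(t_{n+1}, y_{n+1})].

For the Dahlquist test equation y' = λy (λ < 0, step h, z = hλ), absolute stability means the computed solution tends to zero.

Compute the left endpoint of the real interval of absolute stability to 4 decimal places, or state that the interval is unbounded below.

With y'=λy (z=hλ):
  y_{n+1} = y_n + z·[7/11·y_n + 4/11·y_{n+1}] ⇒ (1 − 4/11z)y_{n+1} = (1 + 7/11z)y_n
  R(z) = (1 + 7/11z)/(1 − 4/11z).

Need |R(x)|<1, x<0.
x=-0.34: |R|=0.6974
R=−1: 1+7/11x = −1+4/11x ⇒ -3/11x=2 ⇒ x=2/(-3/11)=-7.3333
Confirm numerically:
  x=-6.502: |R|=0.93261 <1
  x=-6.435: |R|=0.92665 <1
  x=-6.195: |R|=0.90456 <1
  x=-5.033: |R|=0.77833 <1
  x=-7.511: |R|=1.01299 >1
  x=-7.398: |R|=1.00478 >1
  x=-7.370: |R|=1.00272 >1
So |R|<1 on (-7.3333, 0).

z* = -7.3333.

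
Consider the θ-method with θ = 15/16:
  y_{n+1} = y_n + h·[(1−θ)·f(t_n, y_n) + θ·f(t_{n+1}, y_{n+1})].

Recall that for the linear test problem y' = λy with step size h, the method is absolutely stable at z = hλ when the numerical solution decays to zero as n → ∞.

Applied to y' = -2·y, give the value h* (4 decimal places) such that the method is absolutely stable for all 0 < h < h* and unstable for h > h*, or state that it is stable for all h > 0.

With y'=λy (z=hλ):
  y_{n+1} = y_n + z·[1/16·y_n + 15/16·y_{n+1}] ⇒ (1 − 15/16z)y_{n+1} = (1 + 1/16z)y_n
  R(z) = (1 + 1/16z)/(1 − 15/16z).

Boundary: |R(x)|=1, x<0.
x=-1.07: |R|=0.4658
x=-2: |R|=0.3043
x=-10: |R|=0.0361
x=-100: |R|=0.0554
θ=15/16≥1/2 ⇒ |1+1/16x|<|1−15/16x| ∀x<0 ⇒ interval (−∞,0).

interval (−∞, 0). Any h>0 works for λ=-2.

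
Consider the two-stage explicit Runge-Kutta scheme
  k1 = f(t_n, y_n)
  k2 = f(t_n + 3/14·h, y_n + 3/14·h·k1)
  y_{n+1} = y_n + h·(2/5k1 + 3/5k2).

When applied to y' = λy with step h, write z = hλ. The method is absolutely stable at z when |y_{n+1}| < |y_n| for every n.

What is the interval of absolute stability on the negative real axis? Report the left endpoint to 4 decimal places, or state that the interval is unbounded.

Set f=λy, z=hλ:
  k1=λy_n ⇒ h·k1=z·y_n;  k2=λ(1+3/14z)y_n ⇒ h·k2=z(1+3/14z)y_n
  y_{n+1}/y_n = 1 + 2/5z + 3/5z(1+3/14z) = 1 + z + 9/70z²
  so R(z) = 1 + z + 9/70z².

Solve |R(x)|<1 on ℝ⁻.
x=-0.83: |R|=0.2586
R=1: x+9/70x²=0 ⇒ x=−70/9=-7.7778; min R=1−1/(4·9/70)=-0.9444>−1
Confirm numerically:
  x=-6.460: |R|=0.09451 <1
  x=-5.494: |R|=0.61320 <1
  x=-4.797: |R|=0.83842 <1
  x=-4.033: |R|=0.94177 <1
  x=-8.194: |R|=1.43850 >1
  x=-7.851: |R|=1.07391 >1
Interval (-7.7778, 0).

z∈(-7.7778,0).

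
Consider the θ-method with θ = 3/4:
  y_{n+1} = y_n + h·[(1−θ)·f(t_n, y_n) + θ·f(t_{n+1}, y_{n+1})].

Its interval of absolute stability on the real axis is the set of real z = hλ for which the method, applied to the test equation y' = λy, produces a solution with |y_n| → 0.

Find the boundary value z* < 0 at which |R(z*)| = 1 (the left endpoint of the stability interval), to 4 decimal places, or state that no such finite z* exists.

unbounded; (−∞, 0).

Set f=λy, z=hλ:
  y_{n+1} = y_n + z·[1/4·y_n + 3/4·y_{n+1}] ⇒ (1 − 3/4z)y_{n+1} = (1 + 1/4z)y_n
  so R(z) = (1 + 1/4z)/(1 − 3/4z).

Find x<0 with |R(x)|<1.
x=-0.32: |R|=0.7419
x=-2: |R|=0.2000
x=-10: |R|=0.1765
x=-100: |R|=0.3158
θ=3/4≥1/2 ⇒ |1+1/4x|<|1−3/4x| ∀x<0 ⇒ stable on all of ℝ⁻.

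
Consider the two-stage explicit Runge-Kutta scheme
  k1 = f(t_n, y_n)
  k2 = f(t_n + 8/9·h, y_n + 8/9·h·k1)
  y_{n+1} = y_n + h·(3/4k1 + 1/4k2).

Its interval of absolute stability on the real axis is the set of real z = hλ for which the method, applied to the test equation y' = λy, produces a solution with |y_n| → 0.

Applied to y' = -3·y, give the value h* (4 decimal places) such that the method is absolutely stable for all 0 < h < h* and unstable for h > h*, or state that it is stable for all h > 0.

On y'=λy, z=hλ:
  k1=λy_n ⇒ h·k1=z·y_n;  k2=λ(1+8/9z)y_n ⇒ h·k2=z(1+8/9z)y_n
  y_{n+1}/y_n = 1 + 3/4z + 1/4z(1+8/9z) = 1 + z + 2/9z²
  Hence R(z) = 1 + z + 2/9z².

Need |R(x)|<1, x<0.
x=-0.49: |R|=0.5634
R=1: x+2/9x²=0 ⇒ x=−9/2=-4.5000; min R=1−1/(4·2/9)=-0.1250>−1
Confirm numerically:
  x=-3.454: |R|=0.19714 <1
  x=-3.436: |R|=0.18758 <1
  x=-2.943: |R|=0.01828 <1
  x=-2.391: |R|=0.12058 <1
  x=-5.083: |R|=1.65853 >1
  x=-4.715: |R|=1.22527 >1
  x=-4.562: |R|=1.06285 >1
Stable set (-4.5000, 0).

(-4.5000,0); λ=-3 ⇒ h* = (9/2)/3 = 1.5000.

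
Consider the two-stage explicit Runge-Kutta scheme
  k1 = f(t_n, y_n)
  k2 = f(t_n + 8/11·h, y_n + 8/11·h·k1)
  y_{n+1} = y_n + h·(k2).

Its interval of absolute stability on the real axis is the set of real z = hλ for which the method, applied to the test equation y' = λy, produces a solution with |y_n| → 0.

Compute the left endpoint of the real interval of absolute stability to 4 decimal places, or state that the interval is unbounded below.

With y'=λy (z=hλ):
  k1=λy_n ⇒ h·k1=z·y_n;  k2=λ(1+8/11z)y_n ⇒ h·k2=z(1+8/11z)y_n
  y_{n+1}/y_n = 1 + z(1+8/11z) = 1 + z + 8/11z²
  so R(z) = 1 + z + 8/11z².

Solve |R(x)|<1 on ℝ⁻.
x=-1.6: |R|=1.2618
R=1: x+8/11x²=0 ⇒ x=−11/8=-1.3750; min R=1−1/(4·8/11)=0.6562>−1
Confirm numerically:
  x=-1.167: |R|=0.82346 <1
  x=-1.152: |R|=0.81317 <1
  x=-0.848: |R|=0.67498 <1
  x=-0.717: |R|=0.65688 <1
  x=-1.902: |R|=1.72898 >1
  x=-1.731: |R|=1.44817 >1
  x=-1.485: |R|=1.11880 >1
So |R|<1 on (-1.3750, 0).

left endpoint -1.3750.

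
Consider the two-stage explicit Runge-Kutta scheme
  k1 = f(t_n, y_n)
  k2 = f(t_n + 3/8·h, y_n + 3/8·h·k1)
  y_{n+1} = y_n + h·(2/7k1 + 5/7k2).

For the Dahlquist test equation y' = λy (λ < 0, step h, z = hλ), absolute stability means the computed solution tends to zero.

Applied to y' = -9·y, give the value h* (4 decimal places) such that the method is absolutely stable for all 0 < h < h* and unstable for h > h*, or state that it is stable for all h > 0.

(-3.7333,0); λ=-9 ⇒ h* = (56/15)/9 = 0.4148.

Set f=λy, z=hλ:
  k1=λy_n ⇒ h·k1=z·y_n;  k2=λ(1+3/8z)y_n ⇒ h·k2=z(1+3/8z)y_n
  y_{n+1}/y_n = 1 + 2/7z + 5/7z(1+3/8z) = 1 + z + 15/56z²
  ⇒ R(z) = 1 + z + 15/56z².

Boundary: |R(x)|=1, x<0.
x=-1.3: |R|=0.1527
R=1: x+15/56x²=0 ⇒ x=−56/15=-3.7333; min R=1−1/(4·15/56)=0.0667>−1
Confirm numerically:
  x=-2.961: |R|=0.38744 <1
  x=-2.410: |R|=0.14574 <1
  x=-2.363: |R|=0.13265 <1
  x=-1.551: |R|=0.09336 <1
  x=-4.172: |R|=1.49021 >1
  x=-4.060: |R|=1.35525 >1
Interval (-3.7333, 0).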